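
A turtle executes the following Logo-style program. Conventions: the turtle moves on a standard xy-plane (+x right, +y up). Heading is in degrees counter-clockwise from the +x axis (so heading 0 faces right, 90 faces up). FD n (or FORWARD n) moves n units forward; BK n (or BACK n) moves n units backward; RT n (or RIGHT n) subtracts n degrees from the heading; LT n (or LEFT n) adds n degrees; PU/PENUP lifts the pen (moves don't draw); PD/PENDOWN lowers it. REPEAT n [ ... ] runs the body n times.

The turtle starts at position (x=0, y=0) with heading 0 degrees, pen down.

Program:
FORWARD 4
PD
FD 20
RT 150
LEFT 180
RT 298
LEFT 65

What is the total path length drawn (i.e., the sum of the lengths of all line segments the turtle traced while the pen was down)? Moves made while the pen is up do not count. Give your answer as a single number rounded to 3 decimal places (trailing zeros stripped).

Executing turtle program step by step:
Start: pos=(0,0), heading=0, pen down
FD 4: (0,0) -> (4,0) [heading=0, draw]
PD: pen down
FD 20: (4,0) -> (24,0) [heading=0, draw]
RT 150: heading 0 -> 210
LT 180: heading 210 -> 30
RT 298: heading 30 -> 92
LT 65: heading 92 -> 157
Final: pos=(24,0), heading=157, 2 segment(s) drawn

Segment lengths:
  seg 1: (0,0) -> (4,0), length = 4
  seg 2: (4,0) -> (24,0), length = 20
Total = 24

Answer: 24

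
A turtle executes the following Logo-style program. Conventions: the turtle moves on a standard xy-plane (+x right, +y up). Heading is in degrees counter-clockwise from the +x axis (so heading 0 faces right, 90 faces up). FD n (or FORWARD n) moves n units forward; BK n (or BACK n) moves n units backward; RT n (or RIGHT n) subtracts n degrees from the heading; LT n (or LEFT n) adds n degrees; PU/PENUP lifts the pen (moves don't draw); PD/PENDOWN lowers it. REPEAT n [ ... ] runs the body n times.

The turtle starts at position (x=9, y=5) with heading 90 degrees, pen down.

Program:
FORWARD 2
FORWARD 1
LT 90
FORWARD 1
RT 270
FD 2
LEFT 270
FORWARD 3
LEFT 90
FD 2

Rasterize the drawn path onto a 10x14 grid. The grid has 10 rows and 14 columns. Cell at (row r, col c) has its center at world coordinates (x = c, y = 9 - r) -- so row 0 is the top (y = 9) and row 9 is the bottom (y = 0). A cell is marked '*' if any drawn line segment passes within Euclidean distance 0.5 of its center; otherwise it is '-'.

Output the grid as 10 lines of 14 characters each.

Answer: --------------
--------**----
--------**----
-----*****----
-----*---*----
-----*--------
--------------
--------------
--------------
--------------

Derivation:
Segment 0: (9,5) -> (9,7)
Segment 1: (9,7) -> (9,8)
Segment 2: (9,8) -> (8,8)
Segment 3: (8,8) -> (8,6)
Segment 4: (8,6) -> (5,6)
Segment 5: (5,6) -> (5,4)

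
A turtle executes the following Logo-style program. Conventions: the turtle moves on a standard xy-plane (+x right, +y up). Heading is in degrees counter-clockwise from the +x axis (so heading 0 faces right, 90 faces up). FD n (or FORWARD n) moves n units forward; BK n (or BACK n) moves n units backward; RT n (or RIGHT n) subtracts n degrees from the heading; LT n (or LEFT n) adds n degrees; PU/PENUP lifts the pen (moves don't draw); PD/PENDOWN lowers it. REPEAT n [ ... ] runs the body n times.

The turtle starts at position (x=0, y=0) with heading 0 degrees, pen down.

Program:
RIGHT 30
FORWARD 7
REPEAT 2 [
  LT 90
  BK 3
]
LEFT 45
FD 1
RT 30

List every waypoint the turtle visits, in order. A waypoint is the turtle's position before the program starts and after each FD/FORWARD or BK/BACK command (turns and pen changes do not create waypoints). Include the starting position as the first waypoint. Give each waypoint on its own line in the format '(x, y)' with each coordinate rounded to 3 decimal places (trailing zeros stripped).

Executing turtle program step by step:
Start: pos=(0,0), heading=0, pen down
RT 30: heading 0 -> 330
FD 7: (0,0) -> (6.062,-3.5) [heading=330, draw]
REPEAT 2 [
  -- iteration 1/2 --
  LT 90: heading 330 -> 60
  BK 3: (6.062,-3.5) -> (4.562,-6.098) [heading=60, draw]
  -- iteration 2/2 --
  LT 90: heading 60 -> 150
  BK 3: (4.562,-6.098) -> (7.16,-7.598) [heading=150, draw]
]
LT 45: heading 150 -> 195
FD 1: (7.16,-7.598) -> (6.194,-7.857) [heading=195, draw]
RT 30: heading 195 -> 165
Final: pos=(6.194,-7.857), heading=165, 4 segment(s) drawn
Waypoints (5 total):
(0, 0)
(6.062, -3.5)
(4.562, -6.098)
(7.16, -7.598)
(6.194, -7.857)

Answer: (0, 0)
(6.062, -3.5)
(4.562, -6.098)
(7.16, -7.598)
(6.194, -7.857)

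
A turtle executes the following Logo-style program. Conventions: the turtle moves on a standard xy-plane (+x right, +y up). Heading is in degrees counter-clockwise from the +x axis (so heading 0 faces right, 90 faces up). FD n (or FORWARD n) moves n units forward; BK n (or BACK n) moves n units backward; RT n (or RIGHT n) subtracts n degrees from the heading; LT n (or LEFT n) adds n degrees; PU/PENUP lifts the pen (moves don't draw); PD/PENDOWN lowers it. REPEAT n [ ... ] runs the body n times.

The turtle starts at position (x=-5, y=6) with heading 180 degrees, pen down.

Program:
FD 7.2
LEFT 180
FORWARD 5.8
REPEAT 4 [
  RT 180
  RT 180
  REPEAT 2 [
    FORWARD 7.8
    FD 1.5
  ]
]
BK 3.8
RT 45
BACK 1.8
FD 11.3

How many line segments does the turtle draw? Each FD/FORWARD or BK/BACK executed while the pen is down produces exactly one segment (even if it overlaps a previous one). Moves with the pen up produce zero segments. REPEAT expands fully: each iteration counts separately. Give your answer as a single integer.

Answer: 21

Derivation:
Executing turtle program step by step:
Start: pos=(-5,6), heading=180, pen down
FD 7.2: (-5,6) -> (-12.2,6) [heading=180, draw]
LT 180: heading 180 -> 0
FD 5.8: (-12.2,6) -> (-6.4,6) [heading=0, draw]
REPEAT 4 [
  -- iteration 1/4 --
  RT 180: heading 0 -> 180
  RT 180: heading 180 -> 0
  REPEAT 2 [
    -- iteration 1/2 --
    FD 7.8: (-6.4,6) -> (1.4,6) [heading=0, draw]
    FD 1.5: (1.4,6) -> (2.9,6) [heading=0, draw]
    -- iteration 2/2 --
    FD 7.8: (2.9,6) -> (10.7,6) [heading=0, draw]
    FD 1.5: (10.7,6) -> (12.2,6) [heading=0, draw]
  ]
  -- iteration 2/4 --
  RT 180: heading 0 -> 180
  RT 180: heading 180 -> 0
  REPEAT 2 [
    -- iteration 1/2 --
    FD 7.8: (12.2,6) -> (20,6) [heading=0, draw]
    FD 1.5: (20,6) -> (21.5,6) [heading=0, draw]
    -- iteration 2/2 --
    FD 7.8: (21.5,6) -> (29.3,6) [heading=0, draw]
    FD 1.5: (29.3,6) -> (30.8,6) [heading=0, draw]
  ]
  -- iteration 3/4 --
  RT 180: heading 0 -> 180
  RT 180: heading 180 -> 0
  REPEAT 2 [
    -- iteration 1/2 --
    FD 7.8: (30.8,6) -> (38.6,6) [heading=0, draw]
    FD 1.5: (38.6,6) -> (40.1,6) [heading=0, draw]
    -- iteration 2/2 --
    FD 7.8: (40.1,6) -> (47.9,6) [heading=0, draw]
    FD 1.5: (47.9,6) -> (49.4,6) [heading=0, draw]
  ]
  -- iteration 4/4 --
  RT 180: heading 0 -> 180
  RT 180: heading 180 -> 0
  REPEAT 2 [
    -- iteration 1/2 --
    FD 7.8: (49.4,6) -> (57.2,6) [heading=0, draw]
    FD 1.5: (57.2,6) -> (58.7,6) [heading=0, draw]
    -- iteration 2/2 --
    FD 7.8: (58.7,6) -> (66.5,6) [heading=0, draw]
    FD 1.5: (66.5,6) -> (68,6) [heading=0, draw]
  ]
]
BK 3.8: (68,6) -> (64.2,6) [heading=0, draw]
RT 45: heading 0 -> 315
BK 1.8: (64.2,6) -> (62.927,7.273) [heading=315, draw]
FD 11.3: (62.927,7.273) -> (70.918,-0.718) [heading=315, draw]
Final: pos=(70.918,-0.718), heading=315, 21 segment(s) drawn
Segments drawn: 21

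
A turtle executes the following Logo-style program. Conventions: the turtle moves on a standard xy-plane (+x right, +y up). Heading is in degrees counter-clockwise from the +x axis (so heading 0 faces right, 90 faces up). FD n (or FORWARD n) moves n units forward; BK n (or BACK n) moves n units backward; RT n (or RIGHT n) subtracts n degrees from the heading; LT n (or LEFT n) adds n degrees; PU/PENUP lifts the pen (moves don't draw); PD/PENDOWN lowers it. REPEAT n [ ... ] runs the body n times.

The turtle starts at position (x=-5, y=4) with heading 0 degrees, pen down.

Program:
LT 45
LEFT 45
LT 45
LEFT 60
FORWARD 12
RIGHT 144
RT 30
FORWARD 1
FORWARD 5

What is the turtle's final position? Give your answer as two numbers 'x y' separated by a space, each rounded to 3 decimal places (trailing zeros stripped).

Executing turtle program step by step:
Start: pos=(-5,4), heading=0, pen down
LT 45: heading 0 -> 45
LT 45: heading 45 -> 90
LT 45: heading 90 -> 135
LT 60: heading 135 -> 195
FD 12: (-5,4) -> (-16.591,0.894) [heading=195, draw]
RT 144: heading 195 -> 51
RT 30: heading 51 -> 21
FD 1: (-16.591,0.894) -> (-15.658,1.253) [heading=21, draw]
FD 5: (-15.658,1.253) -> (-10.99,3.044) [heading=21, draw]
Final: pos=(-10.99,3.044), heading=21, 3 segment(s) drawn

Answer: -10.99 3.044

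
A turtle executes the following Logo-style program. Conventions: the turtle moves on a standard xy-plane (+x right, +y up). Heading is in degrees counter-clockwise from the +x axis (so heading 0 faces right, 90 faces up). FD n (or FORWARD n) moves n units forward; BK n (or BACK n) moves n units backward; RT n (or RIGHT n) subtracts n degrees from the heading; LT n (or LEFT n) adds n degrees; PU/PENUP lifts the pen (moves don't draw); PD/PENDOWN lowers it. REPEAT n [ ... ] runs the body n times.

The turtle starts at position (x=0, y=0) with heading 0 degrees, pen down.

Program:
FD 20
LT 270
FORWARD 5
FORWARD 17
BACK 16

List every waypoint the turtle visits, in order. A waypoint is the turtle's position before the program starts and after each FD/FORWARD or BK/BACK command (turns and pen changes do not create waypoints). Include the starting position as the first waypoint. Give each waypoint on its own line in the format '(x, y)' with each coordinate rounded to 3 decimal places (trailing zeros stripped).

Answer: (0, 0)
(20, 0)
(20, -5)
(20, -22)
(20, -6)

Derivation:
Executing turtle program step by step:
Start: pos=(0,0), heading=0, pen down
FD 20: (0,0) -> (20,0) [heading=0, draw]
LT 270: heading 0 -> 270
FD 5: (20,0) -> (20,-5) [heading=270, draw]
FD 17: (20,-5) -> (20,-22) [heading=270, draw]
BK 16: (20,-22) -> (20,-6) [heading=270, draw]
Final: pos=(20,-6), heading=270, 4 segment(s) drawn
Waypoints (5 total):
(0, 0)
(20, 0)
(20, -5)
(20, -22)
(20, -6)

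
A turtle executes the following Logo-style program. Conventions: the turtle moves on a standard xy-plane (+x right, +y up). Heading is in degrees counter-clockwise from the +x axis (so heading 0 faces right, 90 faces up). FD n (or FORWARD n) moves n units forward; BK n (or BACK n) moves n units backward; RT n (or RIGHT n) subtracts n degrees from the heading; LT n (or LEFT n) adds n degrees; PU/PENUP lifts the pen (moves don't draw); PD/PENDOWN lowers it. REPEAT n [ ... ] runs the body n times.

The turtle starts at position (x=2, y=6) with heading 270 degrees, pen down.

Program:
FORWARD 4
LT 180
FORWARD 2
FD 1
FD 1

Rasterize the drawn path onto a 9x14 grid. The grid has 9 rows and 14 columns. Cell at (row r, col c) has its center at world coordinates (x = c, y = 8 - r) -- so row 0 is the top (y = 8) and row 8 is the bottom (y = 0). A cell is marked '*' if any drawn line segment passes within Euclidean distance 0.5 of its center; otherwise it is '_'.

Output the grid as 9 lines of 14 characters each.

Answer: ______________
______________
__*___________
__*___________
__*___________
__*___________
__*___________
______________
______________

Derivation:
Segment 0: (2,6) -> (2,2)
Segment 1: (2,2) -> (2,4)
Segment 2: (2,4) -> (2,5)
Segment 3: (2,5) -> (2,6)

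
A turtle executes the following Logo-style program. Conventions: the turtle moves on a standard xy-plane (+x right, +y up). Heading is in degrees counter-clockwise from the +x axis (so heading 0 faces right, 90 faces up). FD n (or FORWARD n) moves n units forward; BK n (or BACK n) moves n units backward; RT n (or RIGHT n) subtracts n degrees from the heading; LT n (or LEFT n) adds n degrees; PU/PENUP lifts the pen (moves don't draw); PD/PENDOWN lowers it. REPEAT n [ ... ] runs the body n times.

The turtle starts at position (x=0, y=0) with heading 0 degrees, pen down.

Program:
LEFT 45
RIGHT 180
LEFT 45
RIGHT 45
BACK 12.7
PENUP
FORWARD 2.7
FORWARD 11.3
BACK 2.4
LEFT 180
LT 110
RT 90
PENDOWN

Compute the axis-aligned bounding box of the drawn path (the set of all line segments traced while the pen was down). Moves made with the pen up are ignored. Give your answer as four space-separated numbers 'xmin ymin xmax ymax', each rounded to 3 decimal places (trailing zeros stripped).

Executing turtle program step by step:
Start: pos=(0,0), heading=0, pen down
LT 45: heading 0 -> 45
RT 180: heading 45 -> 225
LT 45: heading 225 -> 270
RT 45: heading 270 -> 225
BK 12.7: (0,0) -> (8.98,8.98) [heading=225, draw]
PU: pen up
FD 2.7: (8.98,8.98) -> (7.071,7.071) [heading=225, move]
FD 11.3: (7.071,7.071) -> (-0.919,-0.919) [heading=225, move]
BK 2.4: (-0.919,-0.919) -> (0.778,0.778) [heading=225, move]
LT 180: heading 225 -> 45
LT 110: heading 45 -> 155
RT 90: heading 155 -> 65
PD: pen down
Final: pos=(0.778,0.778), heading=65, 1 segment(s) drawn

Segment endpoints: x in {0, 8.98}, y in {0, 8.98}
xmin=0, ymin=0, xmax=8.98, ymax=8.98

Answer: 0 0 8.98 8.98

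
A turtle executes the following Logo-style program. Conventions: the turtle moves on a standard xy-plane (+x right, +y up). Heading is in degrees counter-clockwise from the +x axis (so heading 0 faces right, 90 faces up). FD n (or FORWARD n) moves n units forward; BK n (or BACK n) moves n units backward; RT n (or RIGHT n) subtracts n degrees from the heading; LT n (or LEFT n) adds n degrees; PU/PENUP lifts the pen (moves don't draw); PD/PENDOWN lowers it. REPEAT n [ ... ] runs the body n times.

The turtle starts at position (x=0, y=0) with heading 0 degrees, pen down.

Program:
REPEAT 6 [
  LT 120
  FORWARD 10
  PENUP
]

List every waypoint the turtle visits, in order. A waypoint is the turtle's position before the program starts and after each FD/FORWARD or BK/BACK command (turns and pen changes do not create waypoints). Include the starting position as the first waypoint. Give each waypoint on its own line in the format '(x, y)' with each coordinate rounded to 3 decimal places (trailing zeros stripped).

Executing turtle program step by step:
Start: pos=(0,0), heading=0, pen down
REPEAT 6 [
  -- iteration 1/6 --
  LT 120: heading 0 -> 120
  FD 10: (0,0) -> (-5,8.66) [heading=120, draw]
  PU: pen up
  -- iteration 2/6 --
  LT 120: heading 120 -> 240
  FD 10: (-5,8.66) -> (-10,0) [heading=240, move]
  PU: pen up
  -- iteration 3/6 --
  LT 120: heading 240 -> 0
  FD 10: (-10,0) -> (0,0) [heading=0, move]
  PU: pen up
  -- iteration 4/6 --
  LT 120: heading 0 -> 120
  FD 10: (0,0) -> (-5,8.66) [heading=120, move]
  PU: pen up
  -- iteration 5/6 --
  LT 120: heading 120 -> 240
  FD 10: (-5,8.66) -> (-10,0) [heading=240, move]
  PU: pen up
  -- iteration 6/6 --
  LT 120: heading 240 -> 0
  FD 10: (-10,0) -> (0,0) [heading=0, move]
  PU: pen up
]
Final: pos=(0,0), heading=0, 1 segment(s) drawn
Waypoints (7 total):
(0, 0)
(-5, 8.66)
(-10, 0)
(0, 0)
(-5, 8.66)
(-10, 0)
(0, 0)

Answer: (0, 0)
(-5, 8.66)
(-10, 0)
(0, 0)
(-5, 8.66)
(-10, 0)
(0, 0)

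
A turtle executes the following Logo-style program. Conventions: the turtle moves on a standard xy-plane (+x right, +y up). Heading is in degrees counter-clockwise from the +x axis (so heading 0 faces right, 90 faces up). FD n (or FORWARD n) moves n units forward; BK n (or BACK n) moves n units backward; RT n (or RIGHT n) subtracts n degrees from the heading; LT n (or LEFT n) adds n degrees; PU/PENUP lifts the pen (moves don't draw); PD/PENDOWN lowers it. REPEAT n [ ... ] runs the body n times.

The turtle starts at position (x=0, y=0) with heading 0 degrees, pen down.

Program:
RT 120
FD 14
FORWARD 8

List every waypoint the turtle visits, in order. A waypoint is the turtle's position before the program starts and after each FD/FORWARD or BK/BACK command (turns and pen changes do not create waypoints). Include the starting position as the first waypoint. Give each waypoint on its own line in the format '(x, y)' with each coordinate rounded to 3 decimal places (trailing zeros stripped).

Executing turtle program step by step:
Start: pos=(0,0), heading=0, pen down
RT 120: heading 0 -> 240
FD 14: (0,0) -> (-7,-12.124) [heading=240, draw]
FD 8: (-7,-12.124) -> (-11,-19.053) [heading=240, draw]
Final: pos=(-11,-19.053), heading=240, 2 segment(s) drawn
Waypoints (3 total):
(0, 0)
(-7, -12.124)
(-11, -19.053)

Answer: (0, 0)
(-7, -12.124)
(-11, -19.053)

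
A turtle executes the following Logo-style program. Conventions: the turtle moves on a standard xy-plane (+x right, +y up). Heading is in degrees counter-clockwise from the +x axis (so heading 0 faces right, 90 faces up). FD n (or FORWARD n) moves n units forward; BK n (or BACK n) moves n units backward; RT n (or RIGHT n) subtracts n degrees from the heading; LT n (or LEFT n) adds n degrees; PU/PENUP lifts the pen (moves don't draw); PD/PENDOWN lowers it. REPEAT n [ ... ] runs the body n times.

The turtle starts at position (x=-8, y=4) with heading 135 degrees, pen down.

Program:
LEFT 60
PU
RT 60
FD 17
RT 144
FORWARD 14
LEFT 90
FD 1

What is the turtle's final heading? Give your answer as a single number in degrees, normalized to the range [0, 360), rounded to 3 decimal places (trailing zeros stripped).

Executing turtle program step by step:
Start: pos=(-8,4), heading=135, pen down
LT 60: heading 135 -> 195
PU: pen up
RT 60: heading 195 -> 135
FD 17: (-8,4) -> (-20.021,16.021) [heading=135, move]
RT 144: heading 135 -> 351
FD 14: (-20.021,16.021) -> (-6.193,13.831) [heading=351, move]
LT 90: heading 351 -> 81
FD 1: (-6.193,13.831) -> (-6.037,14.818) [heading=81, move]
Final: pos=(-6.037,14.818), heading=81, 0 segment(s) drawn

Answer: 81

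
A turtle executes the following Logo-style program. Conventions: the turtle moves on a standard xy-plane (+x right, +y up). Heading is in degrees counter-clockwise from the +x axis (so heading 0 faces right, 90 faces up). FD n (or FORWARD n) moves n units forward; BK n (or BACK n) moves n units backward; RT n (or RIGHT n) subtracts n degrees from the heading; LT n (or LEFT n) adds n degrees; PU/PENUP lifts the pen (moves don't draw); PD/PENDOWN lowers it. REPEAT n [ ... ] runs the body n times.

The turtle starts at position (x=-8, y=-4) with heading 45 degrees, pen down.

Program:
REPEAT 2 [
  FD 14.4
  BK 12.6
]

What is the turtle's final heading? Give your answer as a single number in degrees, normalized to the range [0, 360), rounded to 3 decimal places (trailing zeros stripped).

Executing turtle program step by step:
Start: pos=(-8,-4), heading=45, pen down
REPEAT 2 [
  -- iteration 1/2 --
  FD 14.4: (-8,-4) -> (2.182,6.182) [heading=45, draw]
  BK 12.6: (2.182,6.182) -> (-6.727,-2.727) [heading=45, draw]
  -- iteration 2/2 --
  FD 14.4: (-6.727,-2.727) -> (3.455,7.455) [heading=45, draw]
  BK 12.6: (3.455,7.455) -> (-5.454,-1.454) [heading=45, draw]
]
Final: pos=(-5.454,-1.454), heading=45, 4 segment(s) drawn

Answer: 45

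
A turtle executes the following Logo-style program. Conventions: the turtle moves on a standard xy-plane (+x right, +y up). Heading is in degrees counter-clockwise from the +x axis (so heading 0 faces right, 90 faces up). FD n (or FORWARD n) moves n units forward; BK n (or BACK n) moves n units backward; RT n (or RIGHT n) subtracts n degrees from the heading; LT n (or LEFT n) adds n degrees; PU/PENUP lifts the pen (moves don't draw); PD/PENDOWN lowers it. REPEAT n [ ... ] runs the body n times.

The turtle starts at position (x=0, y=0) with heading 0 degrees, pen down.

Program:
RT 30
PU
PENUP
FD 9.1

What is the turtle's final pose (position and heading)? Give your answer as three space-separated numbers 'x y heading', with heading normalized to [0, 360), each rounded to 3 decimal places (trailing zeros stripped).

Executing turtle program step by step:
Start: pos=(0,0), heading=0, pen down
RT 30: heading 0 -> 330
PU: pen up
PU: pen up
FD 9.1: (0,0) -> (7.881,-4.55) [heading=330, move]
Final: pos=(7.881,-4.55), heading=330, 0 segment(s) drawn

Answer: 7.881 -4.55 330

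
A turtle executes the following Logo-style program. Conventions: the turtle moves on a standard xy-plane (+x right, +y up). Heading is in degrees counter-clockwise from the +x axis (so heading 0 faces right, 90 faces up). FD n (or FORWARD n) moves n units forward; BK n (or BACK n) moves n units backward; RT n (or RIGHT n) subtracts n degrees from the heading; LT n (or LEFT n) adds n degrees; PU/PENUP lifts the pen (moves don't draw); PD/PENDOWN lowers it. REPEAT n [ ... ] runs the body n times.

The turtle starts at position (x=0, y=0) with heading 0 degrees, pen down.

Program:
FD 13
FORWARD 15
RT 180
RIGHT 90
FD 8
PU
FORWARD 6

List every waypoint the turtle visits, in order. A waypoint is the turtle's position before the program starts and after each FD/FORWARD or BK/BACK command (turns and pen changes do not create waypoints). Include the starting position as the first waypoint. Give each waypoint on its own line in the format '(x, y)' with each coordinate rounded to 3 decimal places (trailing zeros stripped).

Executing turtle program step by step:
Start: pos=(0,0), heading=0, pen down
FD 13: (0,0) -> (13,0) [heading=0, draw]
FD 15: (13,0) -> (28,0) [heading=0, draw]
RT 180: heading 0 -> 180
RT 90: heading 180 -> 90
FD 8: (28,0) -> (28,8) [heading=90, draw]
PU: pen up
FD 6: (28,8) -> (28,14) [heading=90, move]
Final: pos=(28,14), heading=90, 3 segment(s) drawn
Waypoints (5 total):
(0, 0)
(13, 0)
(28, 0)
(28, 8)
(28, 14)

Answer: (0, 0)
(13, 0)
(28, 0)
(28, 8)
(28, 14)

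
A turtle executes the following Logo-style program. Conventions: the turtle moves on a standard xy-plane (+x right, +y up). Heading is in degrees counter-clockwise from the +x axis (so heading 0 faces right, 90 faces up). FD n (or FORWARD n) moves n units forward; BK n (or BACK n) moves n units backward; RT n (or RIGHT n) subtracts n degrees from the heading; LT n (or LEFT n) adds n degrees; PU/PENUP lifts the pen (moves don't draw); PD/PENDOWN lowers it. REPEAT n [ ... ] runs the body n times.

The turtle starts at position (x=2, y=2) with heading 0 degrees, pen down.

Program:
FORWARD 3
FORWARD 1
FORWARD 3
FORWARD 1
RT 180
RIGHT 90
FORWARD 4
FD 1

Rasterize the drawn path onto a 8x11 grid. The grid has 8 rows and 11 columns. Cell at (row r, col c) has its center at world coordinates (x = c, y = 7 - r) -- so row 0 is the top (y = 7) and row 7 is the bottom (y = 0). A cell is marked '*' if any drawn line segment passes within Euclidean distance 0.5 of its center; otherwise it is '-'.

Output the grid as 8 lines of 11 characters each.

Answer: ----------*
----------*
----------*
----------*
----------*
--*********
-----------
-----------

Derivation:
Segment 0: (2,2) -> (5,2)
Segment 1: (5,2) -> (6,2)
Segment 2: (6,2) -> (9,2)
Segment 3: (9,2) -> (10,2)
Segment 4: (10,2) -> (10,6)
Segment 5: (10,6) -> (10,7)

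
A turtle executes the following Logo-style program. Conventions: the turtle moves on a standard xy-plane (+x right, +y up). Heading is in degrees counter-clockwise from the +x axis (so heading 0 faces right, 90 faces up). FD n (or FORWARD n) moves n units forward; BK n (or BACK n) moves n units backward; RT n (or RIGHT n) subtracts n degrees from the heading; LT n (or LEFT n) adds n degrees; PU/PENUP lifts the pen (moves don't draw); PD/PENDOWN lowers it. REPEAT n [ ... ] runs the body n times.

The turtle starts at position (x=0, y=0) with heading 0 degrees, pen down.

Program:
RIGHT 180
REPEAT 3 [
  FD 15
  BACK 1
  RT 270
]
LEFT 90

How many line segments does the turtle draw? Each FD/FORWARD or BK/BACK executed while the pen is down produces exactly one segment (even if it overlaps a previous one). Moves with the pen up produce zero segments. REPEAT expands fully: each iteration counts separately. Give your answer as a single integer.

Answer: 6

Derivation:
Executing turtle program step by step:
Start: pos=(0,0), heading=0, pen down
RT 180: heading 0 -> 180
REPEAT 3 [
  -- iteration 1/3 --
  FD 15: (0,0) -> (-15,0) [heading=180, draw]
  BK 1: (-15,0) -> (-14,0) [heading=180, draw]
  RT 270: heading 180 -> 270
  -- iteration 2/3 --
  FD 15: (-14,0) -> (-14,-15) [heading=270, draw]
  BK 1: (-14,-15) -> (-14,-14) [heading=270, draw]
  RT 270: heading 270 -> 0
  -- iteration 3/3 --
  FD 15: (-14,-14) -> (1,-14) [heading=0, draw]
  BK 1: (1,-14) -> (0,-14) [heading=0, draw]
  RT 270: heading 0 -> 90
]
LT 90: heading 90 -> 180
Final: pos=(0,-14), heading=180, 6 segment(s) drawn
Segments drawn: 6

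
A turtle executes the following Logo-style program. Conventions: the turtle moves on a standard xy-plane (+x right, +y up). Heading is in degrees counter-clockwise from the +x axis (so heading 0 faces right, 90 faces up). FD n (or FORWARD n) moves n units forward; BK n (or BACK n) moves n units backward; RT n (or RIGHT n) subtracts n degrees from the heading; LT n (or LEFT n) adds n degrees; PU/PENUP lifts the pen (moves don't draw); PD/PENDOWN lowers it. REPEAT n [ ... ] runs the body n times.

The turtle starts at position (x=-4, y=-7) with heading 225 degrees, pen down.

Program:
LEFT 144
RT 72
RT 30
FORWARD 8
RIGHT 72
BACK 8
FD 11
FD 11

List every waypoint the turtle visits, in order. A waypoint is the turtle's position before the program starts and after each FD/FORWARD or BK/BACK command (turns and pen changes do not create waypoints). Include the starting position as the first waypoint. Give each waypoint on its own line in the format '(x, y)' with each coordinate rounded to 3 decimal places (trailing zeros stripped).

Executing turtle program step by step:
Start: pos=(-4,-7), heading=225, pen down
LT 144: heading 225 -> 9
RT 72: heading 9 -> 297
RT 30: heading 297 -> 267
FD 8: (-4,-7) -> (-4.419,-14.989) [heading=267, draw]
RT 72: heading 267 -> 195
BK 8: (-4.419,-14.989) -> (3.309,-12.918) [heading=195, draw]
FD 11: (3.309,-12.918) -> (-7.316,-15.765) [heading=195, draw]
FD 11: (-7.316,-15.765) -> (-17.942,-18.613) [heading=195, draw]
Final: pos=(-17.942,-18.613), heading=195, 4 segment(s) drawn
Waypoints (5 total):
(-4, -7)
(-4.419, -14.989)
(3.309, -12.918)
(-7.316, -15.765)
(-17.942, -18.613)

Answer: (-4, -7)
(-4.419, -14.989)
(3.309, -12.918)
(-7.316, -15.765)
(-17.942, -18.613)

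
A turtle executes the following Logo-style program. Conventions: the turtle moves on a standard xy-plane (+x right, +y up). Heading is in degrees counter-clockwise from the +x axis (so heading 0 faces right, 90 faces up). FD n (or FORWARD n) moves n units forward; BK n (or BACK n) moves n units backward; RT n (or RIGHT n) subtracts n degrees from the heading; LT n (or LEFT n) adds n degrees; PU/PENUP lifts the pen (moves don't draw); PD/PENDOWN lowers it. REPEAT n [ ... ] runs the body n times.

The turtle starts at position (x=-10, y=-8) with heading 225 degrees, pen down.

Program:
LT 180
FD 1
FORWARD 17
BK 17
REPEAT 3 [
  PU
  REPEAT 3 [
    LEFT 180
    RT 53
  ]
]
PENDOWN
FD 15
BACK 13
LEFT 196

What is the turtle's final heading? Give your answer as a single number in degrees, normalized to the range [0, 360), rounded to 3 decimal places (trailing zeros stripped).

Executing turtle program step by step:
Start: pos=(-10,-8), heading=225, pen down
LT 180: heading 225 -> 45
FD 1: (-10,-8) -> (-9.293,-7.293) [heading=45, draw]
FD 17: (-9.293,-7.293) -> (2.728,4.728) [heading=45, draw]
BK 17: (2.728,4.728) -> (-9.293,-7.293) [heading=45, draw]
REPEAT 3 [
  -- iteration 1/3 --
  PU: pen up
  REPEAT 3 [
    -- iteration 1/3 --
    LT 180: heading 45 -> 225
    RT 53: heading 225 -> 172
    -- iteration 2/3 --
    LT 180: heading 172 -> 352
    RT 53: heading 352 -> 299
    -- iteration 3/3 --
    LT 180: heading 299 -> 119
    RT 53: heading 119 -> 66
  ]
  -- iteration 2/3 --
  PU: pen up
  REPEAT 3 [
    -- iteration 1/3 --
    LT 180: heading 66 -> 246
    RT 53: heading 246 -> 193
    -- iteration 2/3 --
    LT 180: heading 193 -> 13
    RT 53: heading 13 -> 320
    -- iteration 3/3 --
    LT 180: heading 320 -> 140
    RT 53: heading 140 -> 87
  ]
  -- iteration 3/3 --
  PU: pen up
  REPEAT 3 [
    -- iteration 1/3 --
    LT 180: heading 87 -> 267
    RT 53: heading 267 -> 214
    -- iteration 2/3 --
    LT 180: heading 214 -> 34
    RT 53: heading 34 -> 341
    -- iteration 3/3 --
    LT 180: heading 341 -> 161
    RT 53: heading 161 -> 108
  ]
]
PD: pen down
FD 15: (-9.293,-7.293) -> (-13.928,6.973) [heading=108, draw]
BK 13: (-13.928,6.973) -> (-9.911,-5.391) [heading=108, draw]
LT 196: heading 108 -> 304
Final: pos=(-9.911,-5.391), heading=304, 5 segment(s) drawn

Answer: 304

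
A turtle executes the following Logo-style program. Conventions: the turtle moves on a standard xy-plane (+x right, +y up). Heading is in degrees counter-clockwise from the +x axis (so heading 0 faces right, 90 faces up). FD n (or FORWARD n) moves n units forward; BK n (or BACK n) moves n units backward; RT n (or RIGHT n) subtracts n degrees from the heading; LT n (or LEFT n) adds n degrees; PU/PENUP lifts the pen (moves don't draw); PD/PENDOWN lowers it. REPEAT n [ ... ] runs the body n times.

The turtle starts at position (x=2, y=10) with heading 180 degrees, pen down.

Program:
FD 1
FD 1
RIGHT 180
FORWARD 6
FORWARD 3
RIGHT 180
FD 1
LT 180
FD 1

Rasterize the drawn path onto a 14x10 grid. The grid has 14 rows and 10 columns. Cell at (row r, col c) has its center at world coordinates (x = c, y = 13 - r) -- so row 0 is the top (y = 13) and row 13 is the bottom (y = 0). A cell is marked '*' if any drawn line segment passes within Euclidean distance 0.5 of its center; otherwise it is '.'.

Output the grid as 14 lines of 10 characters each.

Segment 0: (2,10) -> (1,10)
Segment 1: (1,10) -> (0,10)
Segment 2: (0,10) -> (6,10)
Segment 3: (6,10) -> (9,10)
Segment 4: (9,10) -> (8,10)
Segment 5: (8,10) -> (9,10)

Answer: ..........
..........
..........
**********
..........
..........
..........
..........
..........
..........
..........
..........
..........
..........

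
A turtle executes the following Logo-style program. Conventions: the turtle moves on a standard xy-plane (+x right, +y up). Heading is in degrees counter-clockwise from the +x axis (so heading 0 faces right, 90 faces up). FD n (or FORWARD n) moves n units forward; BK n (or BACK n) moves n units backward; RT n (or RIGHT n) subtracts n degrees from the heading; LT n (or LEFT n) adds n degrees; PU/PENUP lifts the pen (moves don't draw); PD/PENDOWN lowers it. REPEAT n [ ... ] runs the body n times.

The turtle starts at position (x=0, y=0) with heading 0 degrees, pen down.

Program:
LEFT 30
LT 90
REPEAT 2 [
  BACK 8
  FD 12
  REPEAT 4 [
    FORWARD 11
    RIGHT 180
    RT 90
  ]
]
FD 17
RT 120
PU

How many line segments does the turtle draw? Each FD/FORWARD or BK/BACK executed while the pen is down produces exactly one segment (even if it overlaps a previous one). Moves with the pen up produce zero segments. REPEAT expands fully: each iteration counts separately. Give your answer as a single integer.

Executing turtle program step by step:
Start: pos=(0,0), heading=0, pen down
LT 30: heading 0 -> 30
LT 90: heading 30 -> 120
REPEAT 2 [
  -- iteration 1/2 --
  BK 8: (0,0) -> (4,-6.928) [heading=120, draw]
  FD 12: (4,-6.928) -> (-2,3.464) [heading=120, draw]
  REPEAT 4 [
    -- iteration 1/4 --
    FD 11: (-2,3.464) -> (-7.5,12.99) [heading=120, draw]
    RT 180: heading 120 -> 300
    RT 90: heading 300 -> 210
    -- iteration 2/4 --
    FD 11: (-7.5,12.99) -> (-17.026,7.49) [heading=210, draw]
    RT 180: heading 210 -> 30
    RT 90: heading 30 -> 300
    -- iteration 3/4 --
    FD 11: (-17.026,7.49) -> (-11.526,-2.036) [heading=300, draw]
    RT 180: heading 300 -> 120
    RT 90: heading 120 -> 30
    -- iteration 4/4 --
    FD 11: (-11.526,-2.036) -> (-2,3.464) [heading=30, draw]
    RT 180: heading 30 -> 210
    RT 90: heading 210 -> 120
  ]
  -- iteration 2/2 --
  BK 8: (-2,3.464) -> (2,-3.464) [heading=120, draw]
  FD 12: (2,-3.464) -> (-4,6.928) [heading=120, draw]
  REPEAT 4 [
    -- iteration 1/4 --
    FD 11: (-4,6.928) -> (-9.5,16.454) [heading=120, draw]
    RT 180: heading 120 -> 300
    RT 90: heading 300 -> 210
    -- iteration 2/4 --
    FD 11: (-9.5,16.454) -> (-19.026,10.954) [heading=210, draw]
    RT 180: heading 210 -> 30
    RT 90: heading 30 -> 300
    -- iteration 3/4 --
    FD 11: (-19.026,10.954) -> (-13.526,1.428) [heading=300, draw]
    RT 180: heading 300 -> 120
    RT 90: heading 120 -> 30
    -- iteration 4/4 --
    FD 11: (-13.526,1.428) -> (-4,6.928) [heading=30, draw]
    RT 180: heading 30 -> 210
    RT 90: heading 210 -> 120
  ]
]
FD 17: (-4,6.928) -> (-12.5,21.651) [heading=120, draw]
RT 120: heading 120 -> 0
PU: pen up
Final: pos=(-12.5,21.651), heading=0, 13 segment(s) drawn
Segments drawn: 13

Answer: 13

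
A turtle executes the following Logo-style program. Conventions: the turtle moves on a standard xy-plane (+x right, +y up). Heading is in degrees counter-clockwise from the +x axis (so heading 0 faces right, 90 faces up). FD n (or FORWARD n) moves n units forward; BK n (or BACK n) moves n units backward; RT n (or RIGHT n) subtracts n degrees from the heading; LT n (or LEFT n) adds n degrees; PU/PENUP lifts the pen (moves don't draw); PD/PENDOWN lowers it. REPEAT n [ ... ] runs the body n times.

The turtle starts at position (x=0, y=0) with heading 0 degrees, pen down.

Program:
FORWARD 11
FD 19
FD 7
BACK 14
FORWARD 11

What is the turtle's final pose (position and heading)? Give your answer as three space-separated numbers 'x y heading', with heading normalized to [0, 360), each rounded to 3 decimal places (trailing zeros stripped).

Answer: 34 0 0

Derivation:
Executing turtle program step by step:
Start: pos=(0,0), heading=0, pen down
FD 11: (0,0) -> (11,0) [heading=0, draw]
FD 19: (11,0) -> (30,0) [heading=0, draw]
FD 7: (30,0) -> (37,0) [heading=0, draw]
BK 14: (37,0) -> (23,0) [heading=0, draw]
FD 11: (23,0) -> (34,0) [heading=0, draw]
Final: pos=(34,0), heading=0, 5 segment(s) drawn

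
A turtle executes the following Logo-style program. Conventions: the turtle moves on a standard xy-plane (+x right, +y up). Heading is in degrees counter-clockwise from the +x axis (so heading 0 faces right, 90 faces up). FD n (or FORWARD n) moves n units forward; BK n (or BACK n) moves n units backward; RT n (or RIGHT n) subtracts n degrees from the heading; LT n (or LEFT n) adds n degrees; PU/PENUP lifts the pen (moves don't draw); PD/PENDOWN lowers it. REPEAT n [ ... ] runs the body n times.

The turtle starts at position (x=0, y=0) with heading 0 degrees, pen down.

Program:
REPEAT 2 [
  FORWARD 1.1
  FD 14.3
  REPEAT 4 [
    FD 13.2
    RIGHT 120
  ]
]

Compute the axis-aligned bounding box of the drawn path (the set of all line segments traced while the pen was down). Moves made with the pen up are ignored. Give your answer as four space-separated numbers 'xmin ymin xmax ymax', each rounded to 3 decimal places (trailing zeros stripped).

Answer: 0 -24.768 28.6 0

Derivation:
Executing turtle program step by step:
Start: pos=(0,0), heading=0, pen down
REPEAT 2 [
  -- iteration 1/2 --
  FD 1.1: (0,0) -> (1.1,0) [heading=0, draw]
  FD 14.3: (1.1,0) -> (15.4,0) [heading=0, draw]
  REPEAT 4 [
    -- iteration 1/4 --
    FD 13.2: (15.4,0) -> (28.6,0) [heading=0, draw]
    RT 120: heading 0 -> 240
    -- iteration 2/4 --
    FD 13.2: (28.6,0) -> (22,-11.432) [heading=240, draw]
    RT 120: heading 240 -> 120
    -- iteration 3/4 --
    FD 13.2: (22,-11.432) -> (15.4,0) [heading=120, draw]
    RT 120: heading 120 -> 0
    -- iteration 4/4 --
    FD 13.2: (15.4,0) -> (28.6,0) [heading=0, draw]
    RT 120: heading 0 -> 240
  ]
  -- iteration 2/2 --
  FD 1.1: (28.6,0) -> (28.05,-0.953) [heading=240, draw]
  FD 14.3: (28.05,-0.953) -> (20.9,-13.337) [heading=240, draw]
  REPEAT 4 [
    -- iteration 1/4 --
    FD 13.2: (20.9,-13.337) -> (14.3,-24.768) [heading=240, draw]
    RT 120: heading 240 -> 120
    -- iteration 2/4 --
    FD 13.2: (14.3,-24.768) -> (7.7,-13.337) [heading=120, draw]
    RT 120: heading 120 -> 0
    -- iteration 3/4 --
    FD 13.2: (7.7,-13.337) -> (20.9,-13.337) [heading=0, draw]
    RT 120: heading 0 -> 240
    -- iteration 4/4 --
    FD 13.2: (20.9,-13.337) -> (14.3,-24.768) [heading=240, draw]
    RT 120: heading 240 -> 120
  ]
]
Final: pos=(14.3,-24.768), heading=120, 12 segment(s) drawn

Segment endpoints: x in {0, 1.1, 7.7, 14.3, 14.3, 15.4, 15.4, 20.9, 20.9, 22, 28.05, 28.6, 28.6}, y in {-24.768, -24.768, -13.337, -13.337, -11.432, -0.953, 0, 0, 0}
xmin=0, ymin=-24.768, xmax=28.6, ymax=0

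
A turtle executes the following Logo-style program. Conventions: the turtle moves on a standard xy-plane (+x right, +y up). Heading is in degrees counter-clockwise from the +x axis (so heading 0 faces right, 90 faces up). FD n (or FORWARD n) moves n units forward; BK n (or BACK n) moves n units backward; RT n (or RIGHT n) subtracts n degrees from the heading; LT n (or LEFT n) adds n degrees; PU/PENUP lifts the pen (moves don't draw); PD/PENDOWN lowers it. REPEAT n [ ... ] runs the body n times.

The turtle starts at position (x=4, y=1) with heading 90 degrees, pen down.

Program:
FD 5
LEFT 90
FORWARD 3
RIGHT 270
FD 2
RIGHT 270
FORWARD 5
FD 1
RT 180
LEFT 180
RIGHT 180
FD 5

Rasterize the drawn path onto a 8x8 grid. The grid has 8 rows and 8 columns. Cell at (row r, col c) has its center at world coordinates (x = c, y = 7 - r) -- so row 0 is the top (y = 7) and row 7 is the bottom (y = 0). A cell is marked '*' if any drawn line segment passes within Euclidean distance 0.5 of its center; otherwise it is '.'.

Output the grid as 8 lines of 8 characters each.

Answer: ........
.****...
.*..*...
.*******
....*...
....*...
....*...
........

Derivation:
Segment 0: (4,1) -> (4,6)
Segment 1: (4,6) -> (1,6)
Segment 2: (1,6) -> (1,4)
Segment 3: (1,4) -> (6,4)
Segment 4: (6,4) -> (7,4)
Segment 5: (7,4) -> (2,4)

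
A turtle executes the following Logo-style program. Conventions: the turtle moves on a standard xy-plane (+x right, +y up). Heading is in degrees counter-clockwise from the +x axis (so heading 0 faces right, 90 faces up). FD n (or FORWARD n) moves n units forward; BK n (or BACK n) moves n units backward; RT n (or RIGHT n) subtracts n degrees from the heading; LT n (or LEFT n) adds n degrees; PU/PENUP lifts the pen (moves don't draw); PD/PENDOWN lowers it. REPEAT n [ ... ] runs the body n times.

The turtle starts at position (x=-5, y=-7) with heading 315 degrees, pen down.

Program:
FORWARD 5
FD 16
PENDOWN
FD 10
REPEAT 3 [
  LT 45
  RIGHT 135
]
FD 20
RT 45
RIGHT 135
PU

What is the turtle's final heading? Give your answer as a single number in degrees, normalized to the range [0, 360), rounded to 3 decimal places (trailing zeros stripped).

Answer: 225

Derivation:
Executing turtle program step by step:
Start: pos=(-5,-7), heading=315, pen down
FD 5: (-5,-7) -> (-1.464,-10.536) [heading=315, draw]
FD 16: (-1.464,-10.536) -> (9.849,-21.849) [heading=315, draw]
PD: pen down
FD 10: (9.849,-21.849) -> (16.92,-28.92) [heading=315, draw]
REPEAT 3 [
  -- iteration 1/3 --
  LT 45: heading 315 -> 0
  RT 135: heading 0 -> 225
  -- iteration 2/3 --
  LT 45: heading 225 -> 270
  RT 135: heading 270 -> 135
  -- iteration 3/3 --
  LT 45: heading 135 -> 180
  RT 135: heading 180 -> 45
]
FD 20: (16.92,-28.92) -> (31.062,-14.778) [heading=45, draw]
RT 45: heading 45 -> 0
RT 135: heading 0 -> 225
PU: pen up
Final: pos=(31.062,-14.778), heading=225, 4 segment(s) drawn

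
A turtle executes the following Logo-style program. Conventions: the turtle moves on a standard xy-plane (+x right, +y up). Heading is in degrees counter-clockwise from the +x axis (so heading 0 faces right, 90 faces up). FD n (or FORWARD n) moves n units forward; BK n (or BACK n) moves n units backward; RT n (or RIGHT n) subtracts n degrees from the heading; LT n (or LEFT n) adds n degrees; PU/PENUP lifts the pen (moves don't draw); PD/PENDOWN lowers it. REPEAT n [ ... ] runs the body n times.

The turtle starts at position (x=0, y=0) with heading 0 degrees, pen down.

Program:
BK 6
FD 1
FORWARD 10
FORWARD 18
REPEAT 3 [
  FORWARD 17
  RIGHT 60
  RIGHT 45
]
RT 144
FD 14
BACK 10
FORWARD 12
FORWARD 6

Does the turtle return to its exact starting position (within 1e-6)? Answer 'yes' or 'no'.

Answer: no

Derivation:
Executing turtle program step by step:
Start: pos=(0,0), heading=0, pen down
BK 6: (0,0) -> (-6,0) [heading=0, draw]
FD 1: (-6,0) -> (-5,0) [heading=0, draw]
FD 10: (-5,0) -> (5,0) [heading=0, draw]
FD 18: (5,0) -> (23,0) [heading=0, draw]
REPEAT 3 [
  -- iteration 1/3 --
  FD 17: (23,0) -> (40,0) [heading=0, draw]
  RT 60: heading 0 -> 300
  RT 45: heading 300 -> 255
  -- iteration 2/3 --
  FD 17: (40,0) -> (35.6,-16.421) [heading=255, draw]
  RT 60: heading 255 -> 195
  RT 45: heading 195 -> 150
  -- iteration 3/3 --
  FD 17: (35.6,-16.421) -> (20.878,-7.921) [heading=150, draw]
  RT 60: heading 150 -> 90
  RT 45: heading 90 -> 45
]
RT 144: heading 45 -> 261
FD 14: (20.878,-7.921) -> (18.688,-21.748) [heading=261, draw]
BK 10: (18.688,-21.748) -> (20.252,-11.871) [heading=261, draw]
FD 12: (20.252,-11.871) -> (18.375,-23.724) [heading=261, draw]
FD 6: (18.375,-23.724) -> (17.436,-29.65) [heading=261, draw]
Final: pos=(17.436,-29.65), heading=261, 11 segment(s) drawn

Start position: (0, 0)
Final position: (17.436, -29.65)
Distance = 34.397; >= 1e-6 -> NOT closed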